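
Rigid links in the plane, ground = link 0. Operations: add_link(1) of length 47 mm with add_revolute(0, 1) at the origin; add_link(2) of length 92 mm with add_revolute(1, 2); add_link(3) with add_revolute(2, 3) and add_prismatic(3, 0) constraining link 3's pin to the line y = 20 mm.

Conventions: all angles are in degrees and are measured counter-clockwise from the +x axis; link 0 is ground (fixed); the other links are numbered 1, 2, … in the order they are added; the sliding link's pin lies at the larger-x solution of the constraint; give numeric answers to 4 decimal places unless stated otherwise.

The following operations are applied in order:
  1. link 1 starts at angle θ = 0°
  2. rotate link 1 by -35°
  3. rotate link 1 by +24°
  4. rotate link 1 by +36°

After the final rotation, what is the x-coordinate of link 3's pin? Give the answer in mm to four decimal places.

geometry: r = 47 mm, L = 92 mm, e = 20 mm; θ starts at 0°
rotate link 1 by -35°: θ ← 0° -35° = -35°
rotate link 1 by +24°: θ ← -35° +24° = -11°
rotate link 1 by +36°: θ ← -11° +36° = 25°
crank pin P = (r cos θ, r sin θ) = (42.596466, 19.863058)
h = r sin θ − e = 19.863058 − 20 = -0.136942
x = r cos θ + √(L² − h²) = 42.596466 + 91.999898 = 134.596364

134.5964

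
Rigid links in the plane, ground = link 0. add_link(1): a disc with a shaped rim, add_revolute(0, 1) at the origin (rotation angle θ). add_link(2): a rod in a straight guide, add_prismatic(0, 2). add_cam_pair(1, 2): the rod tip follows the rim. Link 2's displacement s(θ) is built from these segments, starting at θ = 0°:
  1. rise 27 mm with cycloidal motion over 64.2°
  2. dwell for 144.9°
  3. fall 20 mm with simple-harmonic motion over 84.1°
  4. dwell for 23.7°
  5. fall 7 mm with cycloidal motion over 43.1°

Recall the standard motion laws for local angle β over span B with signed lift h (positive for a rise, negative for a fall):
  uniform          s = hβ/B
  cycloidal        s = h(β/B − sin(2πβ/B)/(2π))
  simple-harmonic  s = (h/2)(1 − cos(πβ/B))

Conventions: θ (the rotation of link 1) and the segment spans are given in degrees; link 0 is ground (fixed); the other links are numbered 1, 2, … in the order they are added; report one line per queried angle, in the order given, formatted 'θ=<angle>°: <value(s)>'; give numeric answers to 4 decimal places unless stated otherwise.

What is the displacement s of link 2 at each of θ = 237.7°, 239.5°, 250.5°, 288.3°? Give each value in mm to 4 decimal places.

segment 1 (0° to 64.2°, cycloidal, h = 27) is passed completely: s = 0.0000 + (27) = 27.0000
segment 2 (64.2° to 209.1°, dwell): s unchanged at 27.0000
θ = 237.7° falls in segment 3 (209.1° to 293.2°, simple-harmonic, h = -20): β = 237.7 − 209.1 = 28.6°, B = 84.1°; Δs = -20/2·(1 − cos(π·0.3401)) = -5.1844; s = 27.0000 − 5.1844 = 21.8156
θ = 239.5° falls in segment 3 (209.1° to 293.2°, simple-harmonic, h = -20): β = 239.5 − 209.1 = 30.4°, B = 84.1°; Δs = -20/2·(1 − cos(π·0.3615)) = -5.7842; s = 27.0000 − 5.7842 = 21.2158
θ = 250.5° falls in segment 3 (209.1° to 293.2°, simple-harmonic, h = -20): β = 250.5 − 209.1 = 41.4°, B = 84.1°; Δs = -20/2·(1 − cos(π·0.4923)) = -9.7572; s = 27.0000 − 9.7572 = 17.2428
θ = 288.3° falls in segment 3 (209.1° to 293.2°, simple-harmonic, h = -20): β = 288.3 − 209.1 = 79.2°, B = 84.1°; Δs = -20/2·(1 − cos(π·0.9417)) = -19.8329; s = 27.0000 − 19.8329 = 7.1671

θ=237.7°: 21.8156
θ=239.5°: 21.2158
θ=250.5°: 17.2428
θ=288.3°: 7.1671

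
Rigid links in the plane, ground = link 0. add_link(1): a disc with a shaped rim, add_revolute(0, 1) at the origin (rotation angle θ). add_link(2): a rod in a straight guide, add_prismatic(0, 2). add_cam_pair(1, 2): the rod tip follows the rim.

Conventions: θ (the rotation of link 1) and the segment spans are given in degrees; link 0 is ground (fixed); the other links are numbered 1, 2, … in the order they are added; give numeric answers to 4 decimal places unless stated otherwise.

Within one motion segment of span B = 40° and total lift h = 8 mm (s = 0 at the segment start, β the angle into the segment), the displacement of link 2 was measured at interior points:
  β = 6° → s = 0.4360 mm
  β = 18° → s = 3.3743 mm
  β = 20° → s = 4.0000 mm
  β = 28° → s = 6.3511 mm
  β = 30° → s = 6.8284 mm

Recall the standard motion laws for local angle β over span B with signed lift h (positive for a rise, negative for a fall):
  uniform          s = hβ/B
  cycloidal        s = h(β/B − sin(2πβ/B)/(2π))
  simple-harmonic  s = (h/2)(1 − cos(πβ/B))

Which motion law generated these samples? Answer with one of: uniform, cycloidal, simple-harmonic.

candidates at β/B = r: uniform s = h·r (linear in β); cycloidal s = h·(r − sin(2πr)/(2π)); simple-harmonic s = (h/2)(1 − cos(πr))
β=6°: printed 0.4360 | uniform 1.2000, cycloidal 0.1699, simple-harmonic 0.4360
β=18°: printed 3.3743 | uniform 3.6000, cycloidal 3.2065, simple-harmonic 3.3743
β=20°: printed 4.0000 | uniform 4.0000, cycloidal 4.0000, simple-harmonic 4.0000
β=28°: printed 6.3511 | uniform 5.6000, cycloidal 6.8109, simple-harmonic 6.3511
β=30°: printed 6.8284 | uniform 6.0000, cycloidal 7.2732, simple-harmonic 6.8284
only one law matches every sample → simple-harmonic

simple-harmonic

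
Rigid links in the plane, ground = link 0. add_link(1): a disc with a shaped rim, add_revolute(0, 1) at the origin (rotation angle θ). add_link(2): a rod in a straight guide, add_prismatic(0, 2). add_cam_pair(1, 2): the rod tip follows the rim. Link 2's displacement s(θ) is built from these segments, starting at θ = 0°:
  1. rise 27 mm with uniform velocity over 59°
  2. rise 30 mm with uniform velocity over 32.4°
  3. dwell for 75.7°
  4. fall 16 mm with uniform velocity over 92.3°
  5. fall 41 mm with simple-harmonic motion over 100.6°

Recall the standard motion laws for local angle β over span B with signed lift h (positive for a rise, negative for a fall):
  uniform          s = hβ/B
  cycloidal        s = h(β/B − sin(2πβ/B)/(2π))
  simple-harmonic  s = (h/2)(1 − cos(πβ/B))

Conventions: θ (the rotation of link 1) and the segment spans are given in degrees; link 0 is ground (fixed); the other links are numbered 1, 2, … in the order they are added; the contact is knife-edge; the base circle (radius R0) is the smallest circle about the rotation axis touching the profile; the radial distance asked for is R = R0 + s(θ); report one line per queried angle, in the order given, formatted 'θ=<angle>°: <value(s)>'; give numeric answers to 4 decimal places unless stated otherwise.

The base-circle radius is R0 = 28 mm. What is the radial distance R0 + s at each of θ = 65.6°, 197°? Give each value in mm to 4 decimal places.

segment 1 (0° to 59°, uniform, h = 27) is passed completely: s = 0.0000 + (27) = 27.0000
θ = 65.6° falls in segment 2 (59° to 91.4°, uniform, h = 30): β = 65.6 − 59 = 6.6°, B = 32.4°; Δs = 30·6.6/32.4 = 6.1111; s = 27.0000 + 6.1111 = 33.1111
segment 2 (59° to 91.4°, uniform, h = 30) is passed completely: s = 27.0000 + (30) = 57.0000
segment 3 (91.4° to 167.1°, dwell): s unchanged at 57.0000
θ = 197° falls in segment 4 (167.1° to 259.4°, uniform, h = -16): β = 197 − 167.1 = 29.9°, B = 92.3°; Δs = -16·29.9/92.3 = -5.1831; s = 57.0000 − 5.1831 = 51.8169
θ=65.6°: R = R0 + s = 28 + 33.1111 = 61.1111
θ=197°: R = R0 + s = 28 + 51.8169 = 79.8169

θ=65.6°: 61.1111
θ=197°: 79.8169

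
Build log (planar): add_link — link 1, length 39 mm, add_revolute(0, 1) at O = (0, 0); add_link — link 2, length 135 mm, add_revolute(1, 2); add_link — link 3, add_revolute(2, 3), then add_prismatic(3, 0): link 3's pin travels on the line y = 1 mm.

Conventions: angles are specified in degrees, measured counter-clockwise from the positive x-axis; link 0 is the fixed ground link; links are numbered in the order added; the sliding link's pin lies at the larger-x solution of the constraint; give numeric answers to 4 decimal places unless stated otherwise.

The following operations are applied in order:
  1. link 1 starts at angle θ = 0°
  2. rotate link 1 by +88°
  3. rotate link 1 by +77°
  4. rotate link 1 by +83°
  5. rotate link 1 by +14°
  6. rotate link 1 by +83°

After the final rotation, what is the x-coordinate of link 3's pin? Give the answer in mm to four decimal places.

geometry: r = 39 mm, L = 135 mm, e = 1 mm; θ starts at 0°
rotate link 1 by +88°: θ ← 0° +88° = 88°
rotate link 1 by +77°: θ ← 88° +77° = 165°
rotate link 1 by +83°: θ ← 165° +83° = 248°
rotate link 1 by +14°: θ ← 248° +14° = 262°
rotate link 1 by +83°: θ ← 262° +83° = 345°
crank pin P = (r cos θ, r sin θ) = (37.671107, -10.093943)
h = r sin θ − e = -10.093943 − 1 = -11.093943
x = r cos θ + √(L² − h²) = 37.671107 + 134.543392 = 172.214500

172.2145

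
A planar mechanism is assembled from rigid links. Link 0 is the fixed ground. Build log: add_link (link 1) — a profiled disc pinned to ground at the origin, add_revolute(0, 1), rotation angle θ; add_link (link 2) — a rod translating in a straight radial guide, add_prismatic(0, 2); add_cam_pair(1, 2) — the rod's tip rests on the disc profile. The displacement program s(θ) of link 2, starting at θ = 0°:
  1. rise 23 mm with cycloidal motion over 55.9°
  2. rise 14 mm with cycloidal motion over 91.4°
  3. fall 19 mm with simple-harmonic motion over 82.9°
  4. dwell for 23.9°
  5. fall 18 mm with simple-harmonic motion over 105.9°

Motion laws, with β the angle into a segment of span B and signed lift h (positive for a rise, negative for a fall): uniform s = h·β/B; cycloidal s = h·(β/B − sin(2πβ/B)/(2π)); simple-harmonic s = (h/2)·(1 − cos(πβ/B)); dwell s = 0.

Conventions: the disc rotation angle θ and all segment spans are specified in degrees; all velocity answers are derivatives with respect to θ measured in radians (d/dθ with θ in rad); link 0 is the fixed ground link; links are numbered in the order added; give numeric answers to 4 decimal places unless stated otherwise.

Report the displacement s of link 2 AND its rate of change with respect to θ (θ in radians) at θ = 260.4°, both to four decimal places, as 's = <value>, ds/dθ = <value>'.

seg 1 [0°–55.9°] cycloidal, h=23: full span → s += 23 → s = 23.0000
seg 2 [55.9°–147.3°] cycloidal, h=14: full span → s += 14 → s = 37.0000
seg 3 [147.3°–230.2°] simple-harmonic, h=-19: full span → s += -19 → s = 18.0000
seg 4 [230.2°–254.1°] dwell: s stays 18.0000
seg 5 [254.1°–360°] simple-harmonic, h=-18: θ=260.4° here. β=6.3, B=105.9. -18/2·(1 − cos(π·0.0595)) = -0.1567 → s = 17.8433
velocity in seg [254.1°–360°] (simple-harmonic), θ in radians: β = 6.3° = 0.1100 rad, B = 105.9° = 1.8483 rad; ds/dθ = (πh/(2B)) sin(πβ/B) = (π·(-18)/(2·1.8483)) sin(π·0.0595) = -2.842381 mm/rad

s = 17.8433, ds/dθ = -2.8424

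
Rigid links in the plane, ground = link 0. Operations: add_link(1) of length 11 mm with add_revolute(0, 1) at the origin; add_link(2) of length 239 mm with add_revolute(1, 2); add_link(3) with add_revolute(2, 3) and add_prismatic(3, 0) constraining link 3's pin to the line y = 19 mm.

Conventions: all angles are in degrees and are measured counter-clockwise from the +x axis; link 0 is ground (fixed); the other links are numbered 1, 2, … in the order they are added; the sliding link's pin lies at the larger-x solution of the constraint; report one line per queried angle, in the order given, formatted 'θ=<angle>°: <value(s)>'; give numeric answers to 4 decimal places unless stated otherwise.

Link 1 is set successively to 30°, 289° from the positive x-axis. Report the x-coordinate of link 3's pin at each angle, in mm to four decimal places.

geometry: r = 11 mm, L = 239 mm, e = 19 mm
θ=30°: crank pin P = (r cos θ, r sin θ) = (9.526279, 5.500000)
θ=30°: h = r sin θ − e = 5.500000 − 19 = -13.500000
θ=30°: x = r cos θ + √(L² − h²) = 9.526279 + 238.618419 = 248.144699
θ=289°: crank pin P = (r cos θ, r sin θ) = (3.581250, -10.400704)
θ=289°: h = r sin θ − e = -10.400704 − 19 = -29.400704
θ=289°: x = r cos θ + √(L² − h²) = 3.581250 + 237.184735 = 240.765985

θ=30°: 248.1447
θ=289°: 240.7660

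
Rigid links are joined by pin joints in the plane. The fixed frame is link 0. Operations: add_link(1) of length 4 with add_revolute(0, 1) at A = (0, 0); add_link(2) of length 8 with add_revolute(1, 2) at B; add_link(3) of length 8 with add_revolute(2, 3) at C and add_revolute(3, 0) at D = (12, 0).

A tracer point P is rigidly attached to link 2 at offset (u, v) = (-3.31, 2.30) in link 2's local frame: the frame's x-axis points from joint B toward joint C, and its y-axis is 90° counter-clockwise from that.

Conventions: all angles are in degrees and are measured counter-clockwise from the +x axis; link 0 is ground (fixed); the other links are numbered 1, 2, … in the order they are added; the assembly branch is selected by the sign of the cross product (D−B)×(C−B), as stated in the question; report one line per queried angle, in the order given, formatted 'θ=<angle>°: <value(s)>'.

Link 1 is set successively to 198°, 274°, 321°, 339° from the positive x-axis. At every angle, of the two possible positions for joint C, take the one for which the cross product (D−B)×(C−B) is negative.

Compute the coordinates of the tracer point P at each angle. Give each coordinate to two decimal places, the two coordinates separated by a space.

A=(0,0), D=(12.00,0)
θ=198°: B = A + 4.00·(cos198°, sin198°) = (-3.8042, -1.2361)
θ=198°: |BD| = 15.8525
θ=198°: circle(B,8.00) ∩ circle(D,8.00): a=7.9262, h=1.0838
θ=198°:   candidates: C₊=(4.0134,0.4625) cross=17.181; C₋=(4.1824,-1.6985) cross=-17.181
θ=198°:   branch - wants cross < 0 → take C=(4.1824,-1.6985) (cross=-17.181)
θ=198°: ex = (C−B)/|BC| = (0.9983,-0.0578); ey = (0.0578,0.9983)
θ=198°: P = B + -3.31·ex + 2.30·ey = (-6.9757,1.2514)
θ=274°: B = A + 4.00·(cos274°, sin274°) = (0.2790, -3.9903)
θ=274°: |BD| = 12.3816
θ=274°: circle(B,8.00) ∩ circle(D,8.00): a=6.1908, h=5.0670
θ=274°:   candidates: C₊=(4.5066,2.8015) cross=62.737; C₋=(7.7725,-6.7918) cross=-62.737
θ=274°:   branch - wants cross < 0 → take C=(7.7725,-6.7918) (cross=-62.737)
θ=274°: ex = (C−B)/|BC| = (0.9367,-0.3502); ey = (0.3502,0.9367)
θ=274°: P = B + -3.31·ex + 2.30·ey = (-2.0160,-0.6768)
θ=321°: B = A + 4.00·(cos321°, sin321°) = (3.1086, -2.5173)
θ=321°: |BD| = 9.2409
θ=321°: circle(B,8.00) ∩ circle(D,8.00): a=4.6204, h=6.5308
θ=321°:   candidates: C₊=(5.7753,5.0252) cross=60.350; C₋=(9.3333,-7.5425) cross=-60.350
θ=321°:   branch - wants cross < 0 → take C=(9.3333,-7.5425) (cross=-60.350)
θ=321°: ex = (C−B)/|BC| = (0.7781,-0.6281); ey = (0.6281,0.7781)
θ=321°: P = B + -3.31·ex + 2.30·ey = (1.9778,1.3515)
θ=339°: B = A + 4.00·(cos339°, sin339°) = (3.7343, -1.4335)
θ=339°: |BD| = 8.3891
θ=339°: circle(B,8.00) ∩ circle(D,8.00): a=4.1945, h=6.8122
θ=339°:   candidates: C₊=(6.7031,5.9953) cross=57.148; C₋=(9.0312,-7.4287) cross=-57.148
θ=339°:   branch - wants cross < 0 → take C=(9.0312,-7.4287) (cross=-57.148)
θ=339°: ex = (C−B)/|BC| = (0.6621,-0.7494); ey = (0.7494,0.6621)
θ=339°: P = B + -3.31·ex + 2.30·ey = (3.2664,2.5699)

θ=198°: -6.98 1.25
θ=274°: -2.02 -0.68
θ=321°: 1.98 1.35
θ=339°: 3.27 2.57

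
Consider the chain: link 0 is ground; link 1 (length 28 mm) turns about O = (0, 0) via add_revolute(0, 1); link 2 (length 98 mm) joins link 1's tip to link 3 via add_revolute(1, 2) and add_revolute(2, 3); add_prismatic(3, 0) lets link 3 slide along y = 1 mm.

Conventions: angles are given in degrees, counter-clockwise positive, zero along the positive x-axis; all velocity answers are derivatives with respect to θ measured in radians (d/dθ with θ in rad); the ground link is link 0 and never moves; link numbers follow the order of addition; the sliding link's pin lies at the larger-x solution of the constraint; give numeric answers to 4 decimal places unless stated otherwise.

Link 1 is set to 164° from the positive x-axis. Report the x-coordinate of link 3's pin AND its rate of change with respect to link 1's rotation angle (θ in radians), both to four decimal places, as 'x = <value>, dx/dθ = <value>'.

geometry: r = 28 mm, L = 98 mm, e = 1 mm
crank pin P = (r cos θ, r sin θ) = (-26.915327, 7.717846)
h = r sin θ − e = 7.717846 − 1 = 6.717846
x = r cos θ + √(L² − h²) = -26.915327 + 97.769477 = 70.854149
dx/dθ = −r sin θ − h·r cos θ/√(L² − h²) (θ in radians; h = 6.717846) = -5.868465

x = 70.8541, dx/dθ = -5.8685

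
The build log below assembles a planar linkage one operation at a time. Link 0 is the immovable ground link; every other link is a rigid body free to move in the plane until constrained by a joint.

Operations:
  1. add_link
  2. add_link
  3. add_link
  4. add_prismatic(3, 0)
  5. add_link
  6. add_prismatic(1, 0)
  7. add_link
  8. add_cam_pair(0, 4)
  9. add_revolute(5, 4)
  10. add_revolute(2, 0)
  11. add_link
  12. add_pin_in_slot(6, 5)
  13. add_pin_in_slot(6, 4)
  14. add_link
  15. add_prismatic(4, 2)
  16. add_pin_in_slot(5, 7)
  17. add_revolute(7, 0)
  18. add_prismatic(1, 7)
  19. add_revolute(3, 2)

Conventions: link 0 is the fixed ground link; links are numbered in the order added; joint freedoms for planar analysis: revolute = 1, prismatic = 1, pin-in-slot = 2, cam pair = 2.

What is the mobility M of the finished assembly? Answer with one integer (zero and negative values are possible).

link 0 = ground. State L|J1|J2 = 1|0|0
+link1  2|0|0
+link2  3|0|0
+link3  4|0|0
P(3,0) f=1→J1  4|1|0
+link4  5|1|0
P(1,0) f=1→J1  5|2|0
+link5  6|2|0
C(0,4) f=2→J2  6|2|1
R(5,4) f=1→J1  6|3|1
R(2,0) f=1→J1  6|4|1
+link6  7|4|1
PS(6,5) f=2→J2  7|4|2
PS(6,4) f=2→J2  7|4|3
+link7  8|4|3
P(4,2) f=1→J1  8|5|3
PS(5,7) f=2→J2  8|5|4
R(7,0) f=1→J1  8|6|4
P(1,7) f=1→J1  8|7|4
R(3,2) f=1→J1  8|8|4
M = 3(8−1)−2·8−4 = 21−16−4 = 1

M = 1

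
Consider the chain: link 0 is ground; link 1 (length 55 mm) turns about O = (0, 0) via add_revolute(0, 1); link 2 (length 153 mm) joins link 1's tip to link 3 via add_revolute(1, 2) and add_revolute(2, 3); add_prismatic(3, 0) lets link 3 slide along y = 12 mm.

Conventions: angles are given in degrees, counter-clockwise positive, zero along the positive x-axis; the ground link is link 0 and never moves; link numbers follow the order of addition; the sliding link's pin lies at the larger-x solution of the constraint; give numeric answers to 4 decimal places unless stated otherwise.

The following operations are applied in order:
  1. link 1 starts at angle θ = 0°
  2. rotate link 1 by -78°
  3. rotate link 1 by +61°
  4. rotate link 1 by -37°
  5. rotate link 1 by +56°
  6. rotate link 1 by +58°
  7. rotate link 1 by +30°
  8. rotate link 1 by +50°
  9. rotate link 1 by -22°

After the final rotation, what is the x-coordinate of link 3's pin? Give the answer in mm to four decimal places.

geometry: r = 55 mm, L = 153 mm, e = 12 mm; θ starts at 0°
rotate link 1 by -78°: θ ← 0° -78° = -78°
rotate link 1 by +61°: θ ← -78° +61° = -17°
rotate link 1 by -37°: θ ← -17° -37° = -54°
rotate link 1 by +56°: θ ← -54° +56° = 2°
rotate link 1 by +58°: θ ← 2° +58° = 60°
rotate link 1 by +30°: θ ← 60° +30° = 90°
rotate link 1 by +50°: θ ← 90° +50° = 140°
rotate link 1 by -22°: θ ← 140° -22° = 118°
crank pin P = (r cos θ, r sin θ) = (-25.820936, 48.562118)
h = r sin θ − e = 48.562118 − 12 = 36.562118
x = r cos θ + √(L² − h²) = -25.820936 + 148.567195 = 122.746259

122.7463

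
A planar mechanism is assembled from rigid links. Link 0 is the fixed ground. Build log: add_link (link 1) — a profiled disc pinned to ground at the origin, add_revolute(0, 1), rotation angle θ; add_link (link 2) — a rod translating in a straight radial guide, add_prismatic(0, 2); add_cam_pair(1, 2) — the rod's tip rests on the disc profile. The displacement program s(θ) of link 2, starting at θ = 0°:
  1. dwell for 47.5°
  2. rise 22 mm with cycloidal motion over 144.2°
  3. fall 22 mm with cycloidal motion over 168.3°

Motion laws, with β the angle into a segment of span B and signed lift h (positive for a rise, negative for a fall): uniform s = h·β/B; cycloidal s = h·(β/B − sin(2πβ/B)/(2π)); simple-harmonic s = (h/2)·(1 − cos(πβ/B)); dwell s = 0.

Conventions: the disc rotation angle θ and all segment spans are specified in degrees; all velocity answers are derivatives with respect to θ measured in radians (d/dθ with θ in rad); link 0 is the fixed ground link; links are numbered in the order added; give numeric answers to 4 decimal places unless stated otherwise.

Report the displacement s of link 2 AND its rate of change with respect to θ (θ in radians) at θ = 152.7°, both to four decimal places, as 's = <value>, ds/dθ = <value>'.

seg 1 [0°–47.5°] dwell: s stays 0.0000
seg 2 [47.5°–191.7°] cycloidal, h=22: θ=152.7° here. β=105.2, B=144.2. 22·(0.7295 − sin(2π·0.7295)/(2π)) = 19.5225 → s = 19.5225
velocity in seg [47.5°–191.7°] (cycloidal), θ in radians: β = 105.2° = 1.8361 rad, B = 144.2° = 2.5168 rad; ds/dθ = (h/B)(1 − cos(2πβ/B)) = (22/2.5168)(1 − cos(2π·0.7295)) = 9.861902 mm/rad

s = 19.5225, ds/dθ = 9.8619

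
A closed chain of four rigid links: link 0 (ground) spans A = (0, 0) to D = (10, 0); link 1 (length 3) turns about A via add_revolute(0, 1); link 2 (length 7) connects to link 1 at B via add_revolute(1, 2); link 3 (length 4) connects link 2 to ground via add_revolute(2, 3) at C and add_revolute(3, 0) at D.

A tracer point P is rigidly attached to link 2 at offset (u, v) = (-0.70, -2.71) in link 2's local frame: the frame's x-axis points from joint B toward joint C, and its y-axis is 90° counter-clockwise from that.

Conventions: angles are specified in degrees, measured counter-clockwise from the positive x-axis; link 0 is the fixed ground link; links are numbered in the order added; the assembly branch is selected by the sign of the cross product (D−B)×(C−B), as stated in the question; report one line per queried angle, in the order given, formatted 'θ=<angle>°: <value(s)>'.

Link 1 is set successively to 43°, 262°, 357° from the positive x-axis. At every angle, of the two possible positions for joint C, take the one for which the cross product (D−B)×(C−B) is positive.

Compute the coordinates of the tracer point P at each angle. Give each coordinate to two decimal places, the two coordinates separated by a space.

A=(0,0), D=(10.00,0)
θ=43°: B = A + 3.00·(cos43°, sin43°) = (2.1941, 2.0460)
θ=43°: |BD| = 8.0696
θ=43°: circle(B,7.00) ∩ circle(D,4.00): a=6.0795, h=3.4698
θ=43°:   candidates: C₊=(8.9547,3.8610) cross=28.000; C₋=(7.1952,-2.8518) cross=-28.000
θ=43°:   branch + wants cross > 0 → take C=(8.9547,3.8610) (cross=28.000)
θ=43°: ex = (C−B)/|BC| = (0.9658,0.2593); ey = (-0.2593,0.9658)
θ=43°: P = B + -0.70·ex + -2.71·ey = (2.2207,-0.7528)
θ=262°: B = A + 3.00·(cos262°, sin262°) = (-0.4175, -2.9708)
θ=262°: |BD| = 10.8328
θ=262°: circle(B,7.00) ∩ circle(D,4.00): a=6.9396, h=0.9178
θ=262°:   candidates: C₊=(6.0043,-0.1850) cross=9.943; C₋=(6.5077,-1.9503) cross=-9.943
θ=262°:   branch + wants cross > 0 → take C=(6.0043,-0.1850) (cross=9.943)
θ=262°: ex = (C−B)/|BC| = (0.9174,0.3980); ey = (-0.3980,0.9174)
θ=262°: P = B + -0.70·ex + -2.71·ey = (0.0188,-5.7355)
θ=357°: B = A + 3.00·(cos357°, sin357°) = (2.9959, -0.1570)
θ=357°: |BD| = 7.0059
θ=357°: circle(B,7.00) ∩ circle(D,4.00): a=5.8581, h=3.8318
θ=357°:   candidates: C₊=(8.7666,3.8051) cross=26.845; C₋=(8.9384,-3.8566) cross=-26.845
θ=357°:   branch + wants cross > 0 → take C=(8.7666,3.8051) (cross=26.845)
θ=357°: ex = (C−B)/|BC| = (0.8244,0.5660); ey = (-0.5660,0.8244)
θ=357°: P = B + -0.70·ex + -2.71·ey = (3.9527,-2.7873)

θ=43°: 2.22 -0.75
θ=262°: 0.02 -5.74
θ=357°: 3.95 -2.79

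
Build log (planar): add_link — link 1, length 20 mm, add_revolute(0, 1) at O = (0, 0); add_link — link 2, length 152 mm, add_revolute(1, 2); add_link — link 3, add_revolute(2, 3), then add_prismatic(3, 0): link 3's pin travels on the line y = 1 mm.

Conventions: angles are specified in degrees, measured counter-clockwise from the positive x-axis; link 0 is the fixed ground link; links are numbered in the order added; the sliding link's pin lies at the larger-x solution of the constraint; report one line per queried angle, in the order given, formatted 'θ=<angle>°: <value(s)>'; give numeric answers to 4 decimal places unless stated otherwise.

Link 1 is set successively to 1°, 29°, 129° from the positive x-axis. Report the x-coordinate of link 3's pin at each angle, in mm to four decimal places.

geometry: r = 20 mm, L = 152 mm, e = 1 mm
θ=1°: crank pin P = (r cos θ, r sin θ) = (19.996954, 0.349048)
θ=1°: h = r sin θ − e = 0.349048 − 1 = -0.650952
θ=1°: x = r cos θ + √(L² − h²) = 19.996954 + 151.998606 = 171.995560
θ=29°: crank pin P = (r cos θ, r sin θ) = (17.492394, 9.696192)
θ=29°: h = r sin θ − e = 9.696192 − 1 = 8.696192
θ=29°: x = r cos θ + √(L² − h²) = 17.492394 + 151.751034 = 169.243428
θ=129°: crank pin P = (r cos θ, r sin θ) = (-12.586408, 15.542919)
θ=129°: h = r sin θ − e = 15.542919 − 1 = 14.542919
θ=129°: x = r cos θ + √(L² − h²) = -12.586408 + 151.302688 = 138.716281

θ=1°: 171.9956
θ=29°: 169.2434
θ=129°: 138.7163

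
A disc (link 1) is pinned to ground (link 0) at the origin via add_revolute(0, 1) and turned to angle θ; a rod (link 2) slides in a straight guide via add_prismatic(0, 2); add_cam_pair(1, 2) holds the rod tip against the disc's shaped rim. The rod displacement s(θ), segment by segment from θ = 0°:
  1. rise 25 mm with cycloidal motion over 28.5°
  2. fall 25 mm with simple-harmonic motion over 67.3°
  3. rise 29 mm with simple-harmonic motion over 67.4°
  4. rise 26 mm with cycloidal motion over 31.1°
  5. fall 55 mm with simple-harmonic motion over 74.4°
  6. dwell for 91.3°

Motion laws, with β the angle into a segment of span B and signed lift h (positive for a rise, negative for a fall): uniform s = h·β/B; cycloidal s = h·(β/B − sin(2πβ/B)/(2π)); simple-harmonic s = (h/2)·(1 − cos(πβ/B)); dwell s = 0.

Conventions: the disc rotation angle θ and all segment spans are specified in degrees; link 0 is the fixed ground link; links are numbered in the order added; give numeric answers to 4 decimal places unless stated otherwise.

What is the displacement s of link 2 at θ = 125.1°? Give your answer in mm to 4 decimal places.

segment 1 (0° to 28.5°, cycloidal, h = 25) is passed completely: s = 0.0000 + (25) = 25.0000
segment 2 (28.5° to 95.8°, simple-harmonic, h = -25) is passed completely: s = 25.0000 + (-25) = 0.0000
θ = 125.1° falls in segment 3 (95.8° to 163.2°, simple-harmonic, h = 29): β = 125.1 − 95.8 = 29.3°, B = 67.4°; Δs = 29/2·(1 − cos(π·0.4347)) = 11.5470; s = 0.0000 + 11.5470 = 11.5470

11.5470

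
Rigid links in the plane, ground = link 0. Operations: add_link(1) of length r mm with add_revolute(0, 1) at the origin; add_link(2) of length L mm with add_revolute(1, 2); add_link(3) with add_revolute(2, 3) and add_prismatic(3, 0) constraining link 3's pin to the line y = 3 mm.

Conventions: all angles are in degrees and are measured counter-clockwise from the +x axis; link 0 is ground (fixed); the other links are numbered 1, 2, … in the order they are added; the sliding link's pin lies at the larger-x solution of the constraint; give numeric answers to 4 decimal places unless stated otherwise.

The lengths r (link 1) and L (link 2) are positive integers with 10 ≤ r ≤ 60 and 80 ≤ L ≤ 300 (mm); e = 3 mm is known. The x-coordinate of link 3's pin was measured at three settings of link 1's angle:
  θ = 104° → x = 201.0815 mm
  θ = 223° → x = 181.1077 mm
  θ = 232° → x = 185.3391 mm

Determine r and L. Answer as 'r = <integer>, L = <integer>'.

constraint per measurement: (x − r cos θ)² + (r sin θ − e)² = L²
subtracting the θ₁ and θ₂ equations cancels the r² and L² terms:
r = (x₁² − x₂²) / (2[(x₁cos θ₁ + e sin θ₁) − (x₂cos θ₂ + e sin θ₂)]) = 43.0001 → r = 43
L² = (x₁ − r cos θ₁)² + (r sin θ₁ − e)² = 46224.9909 → L = 215.0000 → L = 215
check at θ₃=232°: x = 185.3391 (printed 185.3391) ✓

r = 43, L = 215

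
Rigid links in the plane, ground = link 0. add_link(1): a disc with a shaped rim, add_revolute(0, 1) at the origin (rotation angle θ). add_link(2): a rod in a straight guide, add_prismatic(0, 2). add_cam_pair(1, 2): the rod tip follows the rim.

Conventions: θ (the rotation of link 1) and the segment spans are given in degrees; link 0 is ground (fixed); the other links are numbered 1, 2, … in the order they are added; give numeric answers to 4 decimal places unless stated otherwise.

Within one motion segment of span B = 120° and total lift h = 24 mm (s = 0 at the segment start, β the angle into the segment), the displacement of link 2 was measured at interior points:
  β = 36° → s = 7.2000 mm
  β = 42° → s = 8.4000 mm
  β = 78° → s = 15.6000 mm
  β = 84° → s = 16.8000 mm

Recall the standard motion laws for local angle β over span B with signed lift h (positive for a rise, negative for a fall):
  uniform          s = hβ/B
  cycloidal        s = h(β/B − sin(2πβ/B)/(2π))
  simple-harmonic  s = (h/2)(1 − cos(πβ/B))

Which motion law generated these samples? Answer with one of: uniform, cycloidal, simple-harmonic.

candidates at β/B = r: uniform s = h·r (linear in β); cycloidal s = h·(r − sin(2πr)/(2π)); simple-harmonic s = (h/2)(1 − cos(πr))
β=36°: printed 7.2000 | uniform 7.2000, cycloidal 3.5672, simple-harmonic 4.9466
β=42°: printed 8.4000 | uniform 8.4000, cycloidal 5.3098, simple-harmonic 6.5521
β=78°: printed 15.6000 | uniform 15.6000, cycloidal 18.6902, simple-harmonic 17.4479
β=84°: printed 16.8000 | uniform 16.8000, cycloidal 20.4328, simple-harmonic 19.0534
only one law matches every sample → uniform

uniform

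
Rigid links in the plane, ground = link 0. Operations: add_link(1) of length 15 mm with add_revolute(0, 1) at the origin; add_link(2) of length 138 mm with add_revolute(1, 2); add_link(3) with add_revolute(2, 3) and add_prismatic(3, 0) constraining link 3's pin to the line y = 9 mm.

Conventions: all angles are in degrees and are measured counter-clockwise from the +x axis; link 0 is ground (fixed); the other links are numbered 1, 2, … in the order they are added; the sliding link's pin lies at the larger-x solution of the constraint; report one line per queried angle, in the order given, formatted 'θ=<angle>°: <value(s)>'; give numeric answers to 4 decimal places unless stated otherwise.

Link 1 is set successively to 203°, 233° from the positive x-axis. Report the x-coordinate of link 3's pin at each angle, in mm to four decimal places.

geometry: r = 15 mm, L = 138 mm, e = 9 mm
θ=203°: crank pin P = (r cos θ, r sin θ) = (-13.807573, -5.860967)
θ=203°: h = r sin θ − e = -5.860967 − 9 = -14.860967
θ=203°: x = r cos θ + √(L² − h²) = -13.807573 + 137.197491 = 123.389919
θ=233°: crank pin P = (r cos θ, r sin θ) = (-9.027225, -11.979533)
θ=233°: h = r sin θ − e = -11.979533 − 9 = -20.979533
θ=233°: x = r cos θ + √(L² − h²) = -9.027225 + 136.395965 = 127.368739

θ=203°: 123.3899
θ=233°: 127.3687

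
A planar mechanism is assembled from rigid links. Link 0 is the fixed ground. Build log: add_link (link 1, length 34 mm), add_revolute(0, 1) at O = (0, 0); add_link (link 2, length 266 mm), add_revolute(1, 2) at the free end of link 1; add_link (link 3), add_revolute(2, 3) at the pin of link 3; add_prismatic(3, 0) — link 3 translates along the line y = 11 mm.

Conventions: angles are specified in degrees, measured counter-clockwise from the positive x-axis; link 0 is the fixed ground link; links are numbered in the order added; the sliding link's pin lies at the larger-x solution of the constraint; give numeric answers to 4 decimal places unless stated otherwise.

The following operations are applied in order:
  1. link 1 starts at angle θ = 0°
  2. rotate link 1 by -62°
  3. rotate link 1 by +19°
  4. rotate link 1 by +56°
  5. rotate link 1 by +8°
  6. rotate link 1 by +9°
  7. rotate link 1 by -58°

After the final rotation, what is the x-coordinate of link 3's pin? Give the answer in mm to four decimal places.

geometry: r = 34 mm, L = 266 mm, e = 11 mm; θ starts at 0°
rotate link 1 by -62°: θ ← 0° -62° = -62°
rotate link 1 by +19°: θ ← -62° +19° = -43°
rotate link 1 by +56°: θ ← -43° +56° = 13°
rotate link 1 by +8°: θ ← 13° +8° = 21°
rotate link 1 by +9°: θ ← 21° +9° = 30°
rotate link 1 by -58°: θ ← 30° -58° = -28°
crank pin P = (r cos θ, r sin θ) = (30.020218, -15.962033)
h = r sin θ − e = -15.962033 − 11 = -26.962033
x = r cos θ + √(L² − h²) = 30.020218 + 264.630022 = 294.650241

294.6502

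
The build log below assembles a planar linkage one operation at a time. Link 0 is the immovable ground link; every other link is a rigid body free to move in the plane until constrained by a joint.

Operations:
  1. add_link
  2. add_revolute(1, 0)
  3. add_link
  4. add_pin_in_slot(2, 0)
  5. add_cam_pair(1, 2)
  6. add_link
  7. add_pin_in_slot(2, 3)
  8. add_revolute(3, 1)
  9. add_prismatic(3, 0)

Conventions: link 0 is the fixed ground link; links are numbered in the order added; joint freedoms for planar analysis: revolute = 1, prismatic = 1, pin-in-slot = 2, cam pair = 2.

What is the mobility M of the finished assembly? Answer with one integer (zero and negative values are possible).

L=1 J1=0 J2=0
add link → L=2 J1=0 J2=0
R@1,0 dof=1 J1 → L=2 J1=1 J2=0
add link → L=3 J1=1 J2=0
PS@2,0 dof=2 J2 → L=3 J1=1 J2=1
C@1,2 dof=2 J2 → L=3 J1=1 J2=2
add link → L=4 J1=1 J2=2
PS@2,3 dof=2 J2 → L=4 J1=1 J2=3
R@3,1 dof=1 J1 → L=4 J1=2 J2=3
P@3,0 dof=1 J1 → L=4 J1=3 J2=3
M=3(L−1)−2J1−J2=3·3−2·3−3=0

M = 0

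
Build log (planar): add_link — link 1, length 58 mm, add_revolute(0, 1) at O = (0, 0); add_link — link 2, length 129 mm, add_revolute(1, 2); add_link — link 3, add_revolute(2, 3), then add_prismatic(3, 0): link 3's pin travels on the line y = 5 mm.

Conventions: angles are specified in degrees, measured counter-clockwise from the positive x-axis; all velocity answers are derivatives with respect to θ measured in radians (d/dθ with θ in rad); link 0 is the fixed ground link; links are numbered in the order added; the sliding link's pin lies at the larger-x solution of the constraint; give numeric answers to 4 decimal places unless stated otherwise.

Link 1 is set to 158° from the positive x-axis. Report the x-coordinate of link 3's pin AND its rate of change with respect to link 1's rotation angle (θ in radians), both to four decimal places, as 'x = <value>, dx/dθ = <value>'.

geometry: r = 58 mm, L = 129 mm, e = 5 mm
crank pin P = (r cos θ, r sin θ) = (-53.776664, 21.727182)
h = r sin θ − e = 21.727182 − 5 = 16.727182
x = r cos θ + √(L² − h²) = -53.776664 + 127.910912 = 74.134248
dx/dθ = −r sin θ − h·r cos θ/√(L² − h²) (θ in radians; h = 16.727182) = -14.694694

x = 74.1342, dx/dθ = -14.6947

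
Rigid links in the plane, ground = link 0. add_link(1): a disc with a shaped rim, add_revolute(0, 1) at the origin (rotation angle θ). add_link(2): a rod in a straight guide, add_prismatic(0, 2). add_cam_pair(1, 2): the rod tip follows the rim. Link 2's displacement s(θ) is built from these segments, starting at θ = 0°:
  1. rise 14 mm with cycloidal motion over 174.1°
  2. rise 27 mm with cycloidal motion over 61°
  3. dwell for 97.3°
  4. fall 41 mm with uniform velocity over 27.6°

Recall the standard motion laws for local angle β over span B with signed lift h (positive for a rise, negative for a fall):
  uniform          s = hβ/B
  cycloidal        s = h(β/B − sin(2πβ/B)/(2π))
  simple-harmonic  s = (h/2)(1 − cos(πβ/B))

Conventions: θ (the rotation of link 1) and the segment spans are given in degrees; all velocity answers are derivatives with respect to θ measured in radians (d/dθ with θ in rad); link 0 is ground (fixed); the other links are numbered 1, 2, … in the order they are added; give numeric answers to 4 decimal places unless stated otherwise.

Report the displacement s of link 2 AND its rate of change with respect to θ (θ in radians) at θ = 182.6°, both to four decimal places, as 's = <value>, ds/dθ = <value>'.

segment 1 (0° to 174.1°, cycloidal, h = 14) is passed completely: s = 0.0000 + (14) = 14.0000
θ = 182.6° falls in segment 2 (174.1° to 235.1°, cycloidal, h = 27): β = 182.6 − 174.1 = 8.5°, B = 61°; Δs = 27·(0.1393 − sin(2π·0.1393)/(2π)) = 0.4626; s = 14.0000 + 0.4626 = 14.4626
velocity in seg [174.1°–235.1°] (cycloidal), θ in radians: β = 8.5° = 0.1484 rad, B = 61° = 1.0647 rad; ds/dθ = (h/B)(1 − cos(2πβ/B)) = (27/1.0647)(1 − cos(2π·0.1393)) = 9.114710 mm/rad

s = 14.4626, ds/dθ = 9.1147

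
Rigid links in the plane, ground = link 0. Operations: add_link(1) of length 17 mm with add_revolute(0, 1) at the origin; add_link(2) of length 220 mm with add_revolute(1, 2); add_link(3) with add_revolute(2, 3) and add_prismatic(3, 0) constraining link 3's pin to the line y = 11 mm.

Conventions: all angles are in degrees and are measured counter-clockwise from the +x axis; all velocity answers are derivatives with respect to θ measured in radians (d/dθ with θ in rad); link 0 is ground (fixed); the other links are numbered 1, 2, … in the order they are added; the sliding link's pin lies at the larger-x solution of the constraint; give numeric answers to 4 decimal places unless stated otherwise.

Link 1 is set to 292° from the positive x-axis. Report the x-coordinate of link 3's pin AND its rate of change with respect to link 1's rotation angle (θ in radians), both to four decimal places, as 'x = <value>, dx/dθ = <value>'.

geometry: r = 17 mm, L = 220 mm, e = 11 mm
crank pin P = (r cos θ, r sin θ) = (6.368312, -15.762126)
h = r sin θ − e = -15.762126 − 11 = -26.762126
x = r cos θ + √(L² − h²) = 6.368312 + 218.366180 = 224.734492
dx/dθ = −r sin θ − h·r cos θ/√(L² − h²) (θ in radians; h = -26.762126) = 16.542602

x = 224.7345, dx/dθ = 16.5426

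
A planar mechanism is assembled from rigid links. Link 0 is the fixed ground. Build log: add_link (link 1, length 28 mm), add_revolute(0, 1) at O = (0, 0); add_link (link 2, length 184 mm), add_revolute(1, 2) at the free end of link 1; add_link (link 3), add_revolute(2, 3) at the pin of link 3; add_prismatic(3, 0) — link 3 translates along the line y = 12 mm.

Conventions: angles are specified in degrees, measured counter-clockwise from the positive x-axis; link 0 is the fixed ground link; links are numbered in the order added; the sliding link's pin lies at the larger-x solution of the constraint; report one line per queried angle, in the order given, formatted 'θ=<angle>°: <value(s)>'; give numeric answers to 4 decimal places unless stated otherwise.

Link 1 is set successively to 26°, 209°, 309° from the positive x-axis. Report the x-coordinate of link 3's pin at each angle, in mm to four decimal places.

geometry: r = 28 mm, L = 184 mm, e = 12 mm
θ=26°: crank pin P = (r cos θ, r sin θ) = (25.166233, 12.274392)
θ=26°: h = r sin θ − e = 12.274392 − 12 = 0.274392
θ=26°: x = r cos θ + √(L² − h²) = 25.166233 + 183.999795 = 209.166029
θ=209°: crank pin P = (r cos θ, r sin θ) = (-24.489352, -13.574669)
θ=209°: h = r sin θ − e = -13.574669 − 12 = -25.574669
θ=209°: x = r cos θ + √(L² − h²) = -24.489352 + 182.213985 = 157.724633
θ=309°: crank pin P = (r cos θ, r sin θ) = (17.620971, -21.760087)
θ=309°: h = r sin θ − e = -21.760087 − 12 = -33.760087
θ=309°: x = r cos θ + √(L² − h²) = 17.620971 + 180.876357 = 198.497328

θ=26°: 209.1660
θ=209°: 157.7246
θ=309°: 198.4973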